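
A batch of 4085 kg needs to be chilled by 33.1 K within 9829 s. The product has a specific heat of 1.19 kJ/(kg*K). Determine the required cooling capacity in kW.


Q = m * cp * dT / t
Q = 4085 * 1.19 * 33.1 / 9829
Q = 16.37 kW

16.37


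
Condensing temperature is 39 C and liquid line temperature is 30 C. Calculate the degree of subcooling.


Subcooling = T_cond - T_liquid
Subcooling = 39 - 30
Subcooling = 9 K

9


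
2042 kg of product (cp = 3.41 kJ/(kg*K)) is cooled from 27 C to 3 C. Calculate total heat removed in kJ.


dT = 27 - (3) = 24 K
Q = m * cp * dT = 2042 * 3.41 * 24
Q = 167117 kJ

167117


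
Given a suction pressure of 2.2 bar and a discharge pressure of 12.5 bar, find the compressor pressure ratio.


PR = P_high / P_low
PR = 12.5 / 2.2
PR = 5.682

5.682


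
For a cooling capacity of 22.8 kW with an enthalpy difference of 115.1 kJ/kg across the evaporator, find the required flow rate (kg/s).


m_dot = Q / dh
m_dot = 22.8 / 115.1
m_dot = 0.1981 kg/s

0.1981


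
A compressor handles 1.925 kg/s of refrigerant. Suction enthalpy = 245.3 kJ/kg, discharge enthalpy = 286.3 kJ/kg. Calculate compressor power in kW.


dh = 286.3 - 245.3 = 41.0 kJ/kg
W = m_dot * dh = 1.925 * 41.0 = 78.93 kW

78.93


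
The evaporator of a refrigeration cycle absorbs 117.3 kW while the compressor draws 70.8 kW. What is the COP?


COP = Q_evap / W
COP = 117.3 / 70.8
COP = 1.657

1.657


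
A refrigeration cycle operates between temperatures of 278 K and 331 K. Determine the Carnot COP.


dT = 331 - 278 = 53 K
COP_carnot = T_cold / dT = 278 / 53
COP_carnot = 5.245

5.245


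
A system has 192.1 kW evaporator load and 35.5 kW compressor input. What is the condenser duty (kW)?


Q_cond = Q_evap + W
Q_cond = 192.1 + 35.5
Q_cond = 227.6 kW

227.6


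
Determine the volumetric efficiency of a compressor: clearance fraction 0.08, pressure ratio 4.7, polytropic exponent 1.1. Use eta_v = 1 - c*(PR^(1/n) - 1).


PR^(1/n) = 4.7^(1/1.1) = 4.08317555
eta_v = 1 - 0.08 * (4.08317555 - 1)
eta_v = 0.7533

0.7533


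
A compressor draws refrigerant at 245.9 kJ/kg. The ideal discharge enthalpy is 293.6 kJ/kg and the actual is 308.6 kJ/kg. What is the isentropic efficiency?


dh_ideal = 293.6 - 245.9 = 47.7 kJ/kg
dh_actual = 308.6 - 245.9 = 62.7 kJ/kg
eta_s = dh_ideal / dh_actual = 47.7 / 62.7
eta_s = 0.7608

0.7608


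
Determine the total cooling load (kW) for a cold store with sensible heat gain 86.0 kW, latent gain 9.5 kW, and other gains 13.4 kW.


Q_total = Q_s + Q_l + Q_misc
Q_total = 86.0 + 9.5 + 13.4
Q_total = 108.9 kW

108.9


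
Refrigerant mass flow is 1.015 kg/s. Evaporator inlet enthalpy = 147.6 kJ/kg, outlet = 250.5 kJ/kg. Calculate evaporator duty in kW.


dh = 250.5 - 147.6 = 102.9 kJ/kg
Q_evap = m_dot * dh = 1.015 * 102.9
Q_evap = 104.44 kW

104.44


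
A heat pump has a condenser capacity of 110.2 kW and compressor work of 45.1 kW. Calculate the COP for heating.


COP_hp = Q_cond / W
COP_hp = 110.2 / 45.1
COP_hp = 2.443

2.443


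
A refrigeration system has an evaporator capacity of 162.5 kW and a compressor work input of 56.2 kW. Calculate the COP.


COP = Q_evap / W
COP = 162.5 / 56.2
COP = 2.891

2.891


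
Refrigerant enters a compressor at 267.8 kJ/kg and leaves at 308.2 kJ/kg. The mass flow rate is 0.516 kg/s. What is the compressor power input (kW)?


dh = 308.2 - 267.8 = 40.4 kJ/kg
W = m_dot * dh = 0.516 * 40.4 = 20.85 kW

20.85


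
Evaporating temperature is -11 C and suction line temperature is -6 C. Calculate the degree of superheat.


Superheat = T_suction - T_evap
Superheat = -6 - (-11)
Superheat = 5 K

5


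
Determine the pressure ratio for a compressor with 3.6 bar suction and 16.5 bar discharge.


PR = P_high / P_low
PR = 16.5 / 3.6
PR = 4.583

4.583


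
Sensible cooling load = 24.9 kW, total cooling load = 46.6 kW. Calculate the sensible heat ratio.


SHR = Q_sensible / Q_total
SHR = 24.9 / 46.6
SHR = 0.534

0.534


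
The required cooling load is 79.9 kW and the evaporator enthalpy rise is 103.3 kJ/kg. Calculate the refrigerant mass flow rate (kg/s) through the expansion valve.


m_dot = Q / dh
m_dot = 79.9 / 103.3
m_dot = 0.7735 kg/s

0.7735


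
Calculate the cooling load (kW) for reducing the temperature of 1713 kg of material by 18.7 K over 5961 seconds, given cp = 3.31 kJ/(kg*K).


Q = m * cp * dT / t
Q = 1713 * 3.31 * 18.7 / 5961
Q = 17.787 kW

17.787


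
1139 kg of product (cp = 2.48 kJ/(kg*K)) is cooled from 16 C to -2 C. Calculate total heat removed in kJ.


dT = 16 - (-2) = 18 K
Q = m * cp * dT = 1139 * 2.48 * 18
Q = 50845 kJ

50845


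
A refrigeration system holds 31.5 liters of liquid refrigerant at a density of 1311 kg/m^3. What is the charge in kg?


Charge = V * rho / 1000
Charge = 31.5 * 1311 / 1000
Charge = 41.3 kg

41.3


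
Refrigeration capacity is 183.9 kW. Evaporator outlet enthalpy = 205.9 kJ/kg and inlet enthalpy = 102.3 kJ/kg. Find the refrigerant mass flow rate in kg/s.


dh = 205.9 - 102.3 = 103.6 kJ/kg
m_dot = Q / dh = 183.9 / 103.6 = 1.7751 kg/s

1.7751


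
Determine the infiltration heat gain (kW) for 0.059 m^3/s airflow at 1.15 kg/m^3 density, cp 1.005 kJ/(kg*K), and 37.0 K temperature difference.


Q = V_dot * rho * cp * dT
Q = 0.059 * 1.15 * 1.005 * 37.0
Q = 2.523 kW

2.523


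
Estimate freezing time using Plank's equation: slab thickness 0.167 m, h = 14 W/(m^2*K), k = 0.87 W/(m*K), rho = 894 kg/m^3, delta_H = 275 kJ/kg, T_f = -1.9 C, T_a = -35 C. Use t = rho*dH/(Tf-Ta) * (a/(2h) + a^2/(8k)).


dT = -1.9 - (-35) = 33.1 K
term1 = a/(2h) = 0.167/(2*14) = 0.005964285714
term2 = a^2/(8k) = 0.167^2/(8*0.87) = 0.00400704023
t = rho*dH*1000/dT * (term1 + term2)
t = 894*275*1000/33.1 * (0.005964285714 + 0.00400704023)
t = 74062 s

74062


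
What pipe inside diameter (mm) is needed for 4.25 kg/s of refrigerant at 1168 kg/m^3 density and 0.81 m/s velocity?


A = m_dot / (rho * v) = 4.25 / (1168 * 0.81) = 0.004492220531 m^2
d = sqrt(4*A/pi) * 1000
d = 75.6 mm

75.6


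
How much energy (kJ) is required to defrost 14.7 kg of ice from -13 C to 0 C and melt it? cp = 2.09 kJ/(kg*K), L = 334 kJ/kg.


Sensible heat = cp * dT = 2.09 * 13 = 27.17 kJ/kg
Total per kg = 27.17 + 334 = 361.17 kJ/kg
Q = m * total = 14.7 * 361.17
Q = 5309.2 kJ

5309.2


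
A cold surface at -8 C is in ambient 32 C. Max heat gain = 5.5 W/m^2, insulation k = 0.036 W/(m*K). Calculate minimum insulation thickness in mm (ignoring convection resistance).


dT = 32 - (-8) = 40 K
thickness = k * dT / q_max * 1000
thickness = 0.036 * 40 / 5.5 * 1000
thickness = 261.8 mm

261.8


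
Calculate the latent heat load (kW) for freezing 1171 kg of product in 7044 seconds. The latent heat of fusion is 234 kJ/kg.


Q_lat = m * h_fg / t
Q_lat = 1171 * 234 / 7044
Q_lat = 38.9 kW

38.9


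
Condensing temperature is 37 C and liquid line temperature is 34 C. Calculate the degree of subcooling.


Subcooling = T_cond - T_liquid
Subcooling = 37 - 34
Subcooling = 3 K

3


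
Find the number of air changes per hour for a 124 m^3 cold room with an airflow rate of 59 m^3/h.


ACH = flow / volume
ACH = 59 / 124
ACH = 0.476

0.476


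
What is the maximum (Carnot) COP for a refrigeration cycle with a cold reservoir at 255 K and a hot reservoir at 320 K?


dT = 320 - 255 = 65 K
COP_carnot = T_cold / dT = 255 / 65
COP_carnot = 3.923

3.923


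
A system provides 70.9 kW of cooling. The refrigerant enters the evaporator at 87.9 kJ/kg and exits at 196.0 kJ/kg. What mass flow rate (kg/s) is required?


dh = 196.0 - 87.9 = 108.1 kJ/kg
m_dot = Q / dh = 70.9 / 108.1 = 0.6559 kg/s

0.6559


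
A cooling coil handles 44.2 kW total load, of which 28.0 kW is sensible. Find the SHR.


SHR = Q_sensible / Q_total
SHR = 28.0 / 44.2
SHR = 0.633

0.633


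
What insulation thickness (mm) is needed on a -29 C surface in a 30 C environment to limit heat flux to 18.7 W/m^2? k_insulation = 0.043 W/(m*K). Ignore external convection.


dT = 30 - (-29) = 59 K
thickness = k * dT / q_max * 1000
thickness = 0.043 * 59 / 18.7 * 1000
thickness = 135.7 mm

135.7


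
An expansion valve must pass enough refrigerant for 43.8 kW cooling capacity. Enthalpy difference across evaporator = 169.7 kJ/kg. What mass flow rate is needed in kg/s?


m_dot = Q / dh
m_dot = 43.8 / 169.7
m_dot = 0.2581 kg/s

0.2581


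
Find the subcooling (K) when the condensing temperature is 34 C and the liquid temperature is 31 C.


Subcooling = T_cond - T_liquid
Subcooling = 34 - 31
Subcooling = 3 K

3


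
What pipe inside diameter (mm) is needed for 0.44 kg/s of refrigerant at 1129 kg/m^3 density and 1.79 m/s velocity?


A = m_dot / (rho * v) = 0.44 / (1129 * 1.79) = 0.0002177236987 m^2
d = sqrt(4*A/pi) * 1000
d = 16.6 mm

16.6


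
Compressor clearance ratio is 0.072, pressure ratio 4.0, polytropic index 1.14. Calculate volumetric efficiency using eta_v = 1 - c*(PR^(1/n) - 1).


PR^(1/n) = 4.0^(1/1.14) = 3.37382692
eta_v = 1 - 0.072 * (3.37382692 - 1)
eta_v = 0.8291

0.8291


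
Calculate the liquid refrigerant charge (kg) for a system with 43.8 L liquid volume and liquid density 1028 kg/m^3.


Charge = V * rho / 1000
Charge = 43.8 * 1028 / 1000
Charge = 45.03 kg

45.03


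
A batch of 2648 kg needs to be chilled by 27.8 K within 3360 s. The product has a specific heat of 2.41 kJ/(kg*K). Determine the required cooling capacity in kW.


Q = m * cp * dT / t
Q = 2648 * 2.41 * 27.8 / 3360
Q = 52.801 kW

52.801


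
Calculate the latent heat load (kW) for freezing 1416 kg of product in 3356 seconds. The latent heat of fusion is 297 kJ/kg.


Q_lat = m * h_fg / t
Q_lat = 1416 * 297 / 3356
Q_lat = 125.31 kW

125.31


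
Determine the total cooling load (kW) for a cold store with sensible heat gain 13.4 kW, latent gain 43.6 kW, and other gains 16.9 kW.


Q_total = Q_s + Q_l + Q_misc
Q_total = 13.4 + 43.6 + 16.9
Q_total = 73.9 kW

73.9


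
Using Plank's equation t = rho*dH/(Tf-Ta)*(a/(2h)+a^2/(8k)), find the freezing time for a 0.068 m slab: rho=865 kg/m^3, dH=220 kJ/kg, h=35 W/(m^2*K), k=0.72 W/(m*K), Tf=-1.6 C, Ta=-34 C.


dT = -1.6 - (-34) = 32.4 K
term1 = a/(2h) = 0.068/(2*35) = 0.0009714285714
term2 = a^2/(8k) = 0.068^2/(8*0.72) = 0.0008027777778
t = rho*dH*1000/dT * (term1 + term2)
t = 865*220*1000/32.4 * (0.0009714285714 + 0.0008027777778)
t = 10421 s

10421


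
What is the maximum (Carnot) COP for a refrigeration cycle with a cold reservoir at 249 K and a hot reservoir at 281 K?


dT = 281 - 249 = 32 K
COP_carnot = T_cold / dT = 249 / 32
COP_carnot = 7.781

7.781


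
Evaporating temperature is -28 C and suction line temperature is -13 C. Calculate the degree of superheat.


Superheat = T_suction - T_evap
Superheat = -13 - (-28)
Superheat = 15 K

15


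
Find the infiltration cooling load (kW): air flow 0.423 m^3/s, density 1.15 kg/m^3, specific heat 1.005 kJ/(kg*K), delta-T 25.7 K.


Q = V_dot * rho * cp * dT
Q = 0.423 * 1.15 * 1.005 * 25.7
Q = 12.564 kW

12.564


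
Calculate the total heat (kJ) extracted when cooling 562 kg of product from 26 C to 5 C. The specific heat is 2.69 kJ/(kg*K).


dT = 26 - (5) = 21 K
Q = m * cp * dT = 562 * 2.69 * 21
Q = 31747 kJ

31747


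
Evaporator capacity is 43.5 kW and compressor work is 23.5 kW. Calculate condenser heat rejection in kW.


Q_cond = Q_evap + W
Q_cond = 43.5 + 23.5
Q_cond = 67.0 kW

67.0


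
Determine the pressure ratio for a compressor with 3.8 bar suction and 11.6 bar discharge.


PR = P_high / P_low
PR = 11.6 / 3.8
PR = 3.053

3.053


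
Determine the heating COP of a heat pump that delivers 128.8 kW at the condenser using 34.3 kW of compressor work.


COP_hp = Q_cond / W
COP_hp = 128.8 / 34.3
COP_hp = 3.755

3.755


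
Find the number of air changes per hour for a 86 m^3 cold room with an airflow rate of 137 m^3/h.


ACH = flow / volume
ACH = 137 / 86
ACH = 1.593

1.593


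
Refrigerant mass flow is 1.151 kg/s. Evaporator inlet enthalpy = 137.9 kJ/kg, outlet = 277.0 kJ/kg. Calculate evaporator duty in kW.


dh = 277.0 - 137.9 = 139.1 kJ/kg
Q_evap = m_dot * dh = 1.151 * 139.1
Q_evap = 160.1 kW

160.1


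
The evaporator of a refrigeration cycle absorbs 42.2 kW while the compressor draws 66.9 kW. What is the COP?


COP = Q_evap / W
COP = 42.2 / 66.9
COP = 0.631

0.631


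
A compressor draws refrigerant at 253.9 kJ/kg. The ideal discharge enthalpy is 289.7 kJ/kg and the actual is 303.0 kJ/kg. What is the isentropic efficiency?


dh_ideal = 289.7 - 253.9 = 35.8 kJ/kg
dh_actual = 303.0 - 253.9 = 49.1 kJ/kg
eta_s = dh_ideal / dh_actual = 35.8 / 49.1
eta_s = 0.7291

0.7291


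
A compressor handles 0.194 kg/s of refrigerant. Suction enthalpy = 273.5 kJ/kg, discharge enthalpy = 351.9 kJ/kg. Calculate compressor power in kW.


dh = 351.9 - 273.5 = 78.4 kJ/kg
W = m_dot * dh = 0.194 * 78.4 = 15.21 kW

15.21


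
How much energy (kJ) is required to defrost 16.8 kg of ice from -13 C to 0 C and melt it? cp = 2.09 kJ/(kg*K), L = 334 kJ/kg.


Sensible heat = cp * dT = 2.09 * 13 = 27.17 kJ/kg
Total per kg = 27.17 + 334 = 361.17 kJ/kg
Q = m * total = 16.8 * 361.17
Q = 6067.7 kJ

6067.7


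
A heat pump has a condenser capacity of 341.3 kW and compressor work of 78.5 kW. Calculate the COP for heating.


COP_hp = Q_cond / W
COP_hp = 341.3 / 78.5
COP_hp = 4.348

4.348


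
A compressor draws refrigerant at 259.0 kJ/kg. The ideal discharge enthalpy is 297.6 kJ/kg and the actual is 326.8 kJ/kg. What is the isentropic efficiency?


dh_ideal = 297.6 - 259.0 = 38.6 kJ/kg
dh_actual = 326.8 - 259.0 = 67.8 kJ/kg
eta_s = dh_ideal / dh_actual = 38.6 / 67.8
eta_s = 0.5693

0.5693


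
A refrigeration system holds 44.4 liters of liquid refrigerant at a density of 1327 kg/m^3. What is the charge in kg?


Charge = V * rho / 1000
Charge = 44.4 * 1327 / 1000
Charge = 58.92 kg

58.92


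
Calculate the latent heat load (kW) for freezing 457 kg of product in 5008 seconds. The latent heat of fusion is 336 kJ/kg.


Q_lat = m * h_fg / t
Q_lat = 457 * 336 / 5008
Q_lat = 30.66 kW

30.66


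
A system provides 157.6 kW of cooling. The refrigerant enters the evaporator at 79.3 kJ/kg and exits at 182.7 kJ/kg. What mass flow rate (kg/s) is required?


dh = 182.7 - 79.3 = 103.4 kJ/kg
m_dot = Q / dh = 157.6 / 103.4 = 1.5242 kg/s

1.5242


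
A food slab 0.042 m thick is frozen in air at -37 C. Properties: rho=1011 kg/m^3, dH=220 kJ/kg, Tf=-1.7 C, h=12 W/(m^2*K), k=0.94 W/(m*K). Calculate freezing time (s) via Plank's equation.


dT = -1.7 - (-37) = 35.3 K
term1 = a/(2h) = 0.042/(2*12) = 0.00175
term2 = a^2/(8k) = 0.042^2/(8*0.94) = 0.0002345744681
t = rho*dH*1000/dT * (term1 + term2)
t = 1011*220*1000/35.3 * (0.00175 + 0.0002345744681)
t = 12505 s

12505


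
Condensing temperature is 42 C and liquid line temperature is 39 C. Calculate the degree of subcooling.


Subcooling = T_cond - T_liquid
Subcooling = 42 - 39
Subcooling = 3 K

3


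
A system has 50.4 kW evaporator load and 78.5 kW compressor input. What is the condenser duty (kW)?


Q_cond = Q_evap + W
Q_cond = 50.4 + 78.5
Q_cond = 128.9 kW

128.9


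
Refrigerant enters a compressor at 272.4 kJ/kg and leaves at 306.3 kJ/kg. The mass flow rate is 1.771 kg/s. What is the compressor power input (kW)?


dh = 306.3 - 272.4 = 33.9 kJ/kg
W = m_dot * dh = 1.771 * 33.9 = 60.04 kW

60.04


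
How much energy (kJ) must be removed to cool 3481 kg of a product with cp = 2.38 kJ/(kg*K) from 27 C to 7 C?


dT = 27 - (7) = 20 K
Q = m * cp * dT = 3481 * 2.38 * 20
Q = 165696 kJ

165696


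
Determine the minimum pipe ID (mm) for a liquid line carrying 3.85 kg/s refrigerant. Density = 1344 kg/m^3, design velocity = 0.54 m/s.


A = m_dot / (rho * v) = 3.85 / (1344 * 0.54) = 0.005304783951 m^2
d = sqrt(4*A/pi) * 1000
d = 82.2 mm

82.2


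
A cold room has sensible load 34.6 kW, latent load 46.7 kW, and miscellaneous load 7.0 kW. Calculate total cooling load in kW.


Q_total = Q_s + Q_l + Q_misc
Q_total = 34.6 + 46.7 + 7.0
Q_total = 88.3 kW

88.3


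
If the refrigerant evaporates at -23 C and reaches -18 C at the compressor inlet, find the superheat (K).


Superheat = T_suction - T_evap
Superheat = -18 - (-23)
Superheat = 5 K

5


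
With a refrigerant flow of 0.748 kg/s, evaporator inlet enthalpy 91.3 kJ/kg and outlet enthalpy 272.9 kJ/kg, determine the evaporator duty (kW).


dh = 272.9 - 91.3 = 181.6 kJ/kg
Q_evap = m_dot * dh = 0.748 * 181.6
Q_evap = 135.84 kW

135.84


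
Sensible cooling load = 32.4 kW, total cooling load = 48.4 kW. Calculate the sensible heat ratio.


SHR = Q_sensible / Q_total
SHR = 32.4 / 48.4
SHR = 0.669

0.669


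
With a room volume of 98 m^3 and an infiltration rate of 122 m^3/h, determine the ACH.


ACH = flow / volume
ACH = 122 / 98
ACH = 1.245

1.245


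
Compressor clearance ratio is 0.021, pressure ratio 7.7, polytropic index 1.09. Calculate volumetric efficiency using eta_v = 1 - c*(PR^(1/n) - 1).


PR^(1/n) = 7.7^(1/1.09) = 6.50570316
eta_v = 1 - 0.021 * (6.50570316 - 1)
eta_v = 0.8844

0.8844


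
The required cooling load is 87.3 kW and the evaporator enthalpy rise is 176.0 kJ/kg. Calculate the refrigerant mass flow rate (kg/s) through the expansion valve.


m_dot = Q / dh
m_dot = 87.3 / 176.0
m_dot = 0.496 kg/s

0.496


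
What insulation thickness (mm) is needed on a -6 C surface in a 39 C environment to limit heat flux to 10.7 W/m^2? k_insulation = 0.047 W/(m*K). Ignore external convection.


dT = 39 - (-6) = 45 K
thickness = k * dT / q_max * 1000
thickness = 0.047 * 45 / 10.7 * 1000
thickness = 197.7 mm

197.7


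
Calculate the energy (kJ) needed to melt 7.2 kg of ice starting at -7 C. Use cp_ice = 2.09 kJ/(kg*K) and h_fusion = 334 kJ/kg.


Sensible heat = cp * dT = 2.09 * 7 = 14.63 kJ/kg
Total per kg = 14.63 + 334 = 348.63 kJ/kg
Q = m * total = 7.2 * 348.63
Q = 2510.1 kJ

2510.1


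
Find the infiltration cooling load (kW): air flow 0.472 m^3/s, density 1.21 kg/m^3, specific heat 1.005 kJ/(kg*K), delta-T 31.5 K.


Q = V_dot * rho * cp * dT
Q = 0.472 * 1.21 * 1.005 * 31.5
Q = 18.08 kW

18.08


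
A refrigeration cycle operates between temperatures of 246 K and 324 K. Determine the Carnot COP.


dT = 324 - 246 = 78 K
COP_carnot = T_cold / dT = 246 / 78
COP_carnot = 3.154

3.154


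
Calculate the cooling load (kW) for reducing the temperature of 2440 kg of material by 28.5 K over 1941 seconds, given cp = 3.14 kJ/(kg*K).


Q = m * cp * dT / t
Q = 2440 * 3.14 * 28.5 / 1941
Q = 112.496 kW

112.496


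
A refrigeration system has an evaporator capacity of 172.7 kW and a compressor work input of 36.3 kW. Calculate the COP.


COP = Q_evap / W
COP = 172.7 / 36.3
COP = 4.758

4.758


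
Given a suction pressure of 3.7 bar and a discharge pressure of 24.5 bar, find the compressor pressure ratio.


PR = P_high / P_low
PR = 24.5 / 3.7
PR = 6.622

6.622


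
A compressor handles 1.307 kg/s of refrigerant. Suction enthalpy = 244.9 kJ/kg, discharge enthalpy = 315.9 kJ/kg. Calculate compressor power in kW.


dh = 315.9 - 244.9 = 71.0 kJ/kg
W = m_dot * dh = 1.307 * 71.0 = 92.8 kW

92.8


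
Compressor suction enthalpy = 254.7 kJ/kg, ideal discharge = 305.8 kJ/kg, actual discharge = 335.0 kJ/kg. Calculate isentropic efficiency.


dh_ideal = 305.8 - 254.7 = 51.1 kJ/kg
dh_actual = 335.0 - 254.7 = 80.3 kJ/kg
eta_s = dh_ideal / dh_actual = 51.1 / 80.3
eta_s = 0.6364

0.6364


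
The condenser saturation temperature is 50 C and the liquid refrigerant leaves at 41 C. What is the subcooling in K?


Subcooling = T_cond - T_liquid
Subcooling = 50 - 41
Subcooling = 9 K

9


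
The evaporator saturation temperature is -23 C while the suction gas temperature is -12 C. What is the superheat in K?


Superheat = T_suction - T_evap
Superheat = -12 - (-23)
Superheat = 11 K

11


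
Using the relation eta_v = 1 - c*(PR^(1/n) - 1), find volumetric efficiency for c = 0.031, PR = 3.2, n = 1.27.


PR^(1/n) = 3.2^(1/1.27) = 2.49894034
eta_v = 1 - 0.031 * (2.49894034 - 1)
eta_v = 0.9535

0.9535


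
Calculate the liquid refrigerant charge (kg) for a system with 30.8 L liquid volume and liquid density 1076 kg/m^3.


Charge = V * rho / 1000
Charge = 30.8 * 1076 / 1000
Charge = 33.14 kg

33.14


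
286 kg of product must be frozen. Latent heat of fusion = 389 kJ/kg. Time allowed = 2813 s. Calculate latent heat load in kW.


Q_lat = m * h_fg / t
Q_lat = 286 * 389 / 2813
Q_lat = 39.55 kW

39.55


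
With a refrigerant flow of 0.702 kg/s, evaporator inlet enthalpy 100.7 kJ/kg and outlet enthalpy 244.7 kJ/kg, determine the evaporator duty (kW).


dh = 244.7 - 100.7 = 144.0 kJ/kg
Q_evap = m_dot * dh = 0.702 * 144.0
Q_evap = 101.09 kW

101.09


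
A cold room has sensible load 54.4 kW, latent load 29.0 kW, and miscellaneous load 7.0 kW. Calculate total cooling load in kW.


Q_total = Q_s + Q_l + Q_misc
Q_total = 54.4 + 29.0 + 7.0
Q_total = 90.4 kW

90.4


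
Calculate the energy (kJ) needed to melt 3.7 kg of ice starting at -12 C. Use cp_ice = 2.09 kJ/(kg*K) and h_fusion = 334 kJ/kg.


Sensible heat = cp * dT = 2.09 * 12 = 25.08 kJ/kg
Total per kg = 25.08 + 334 = 359.08 kJ/kg
Q = m * total = 3.7 * 359.08
Q = 1328.6 kJ

1328.6


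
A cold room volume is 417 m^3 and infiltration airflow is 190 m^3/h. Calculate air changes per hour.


ACH = flow / volume
ACH = 190 / 417
ACH = 0.456

0.456


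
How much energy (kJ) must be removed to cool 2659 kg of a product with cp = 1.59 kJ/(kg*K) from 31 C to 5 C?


dT = 31 - (5) = 26 K
Q = m * cp * dT = 2659 * 1.59 * 26
Q = 109923 kJ

109923


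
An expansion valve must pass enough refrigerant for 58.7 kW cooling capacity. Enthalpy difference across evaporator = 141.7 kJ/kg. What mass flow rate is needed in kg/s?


m_dot = Q / dh
m_dot = 58.7 / 141.7
m_dot = 0.4143 kg/s

0.4143


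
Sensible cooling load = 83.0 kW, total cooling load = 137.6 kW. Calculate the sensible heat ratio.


SHR = Q_sensible / Q_total
SHR = 83.0 / 137.6
SHR = 0.603

0.603


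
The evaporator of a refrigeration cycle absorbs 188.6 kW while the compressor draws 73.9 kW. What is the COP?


COP = Q_evap / W
COP = 188.6 / 73.9
COP = 2.552

2.552


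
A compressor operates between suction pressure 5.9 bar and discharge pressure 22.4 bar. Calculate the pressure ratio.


PR = P_high / P_low
PR = 22.4 / 5.9
PR = 3.797

3.797


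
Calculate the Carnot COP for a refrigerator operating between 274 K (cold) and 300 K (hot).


dT = 300 - 274 = 26 K
COP_carnot = T_cold / dT = 274 / 26
COP_carnot = 10.538

10.538


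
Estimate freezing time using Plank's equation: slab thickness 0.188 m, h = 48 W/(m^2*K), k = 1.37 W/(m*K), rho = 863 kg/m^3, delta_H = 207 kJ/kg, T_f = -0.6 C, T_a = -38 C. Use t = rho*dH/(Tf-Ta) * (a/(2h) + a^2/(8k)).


dT = -0.6 - (-38) = 37.4 K
term1 = a/(2h) = 0.188/(2*48) = 0.001958333333
term2 = a^2/(8k) = 0.188^2/(8*1.37) = 0.003224817518
t = rho*dH*1000/dT * (term1 + term2)
t = 863*207*1000/37.4 * (0.001958333333 + 0.003224817518)
t = 24757 s

24757


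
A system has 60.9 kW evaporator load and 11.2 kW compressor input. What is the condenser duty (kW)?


Q_cond = Q_evap + W
Q_cond = 60.9 + 11.2
Q_cond = 72.1 kW

72.1


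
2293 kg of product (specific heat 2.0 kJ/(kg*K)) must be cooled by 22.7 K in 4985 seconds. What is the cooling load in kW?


Q = m * cp * dT / t
Q = 2293 * 2.0 * 22.7 / 4985
Q = 20.883 kW

20.883


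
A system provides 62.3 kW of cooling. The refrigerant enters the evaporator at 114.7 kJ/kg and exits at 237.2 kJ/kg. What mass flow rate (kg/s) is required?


dh = 237.2 - 114.7 = 122.5 kJ/kg
m_dot = Q / dh = 62.3 / 122.5 = 0.5086 kg/s

0.5086


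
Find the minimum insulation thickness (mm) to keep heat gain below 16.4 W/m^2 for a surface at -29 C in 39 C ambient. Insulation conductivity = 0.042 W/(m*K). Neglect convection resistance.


dT = 39 - (-29) = 68 K
thickness = k * dT / q_max * 1000
thickness = 0.042 * 68 / 16.4 * 1000
thickness = 174.1 mm

174.1


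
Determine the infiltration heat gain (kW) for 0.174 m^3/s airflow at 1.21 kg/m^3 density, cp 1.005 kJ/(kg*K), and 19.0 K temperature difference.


Q = V_dot * rho * cp * dT
Q = 0.174 * 1.21 * 1.005 * 19.0
Q = 4.02 kW

4.02


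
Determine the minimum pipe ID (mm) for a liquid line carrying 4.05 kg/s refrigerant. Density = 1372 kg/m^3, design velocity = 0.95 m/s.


A = m_dot / (rho * v) = 4.05 / (1372 * 0.95) = 0.003107257941 m^2
d = sqrt(4*A/pi) * 1000
d = 62.9 mm

62.9


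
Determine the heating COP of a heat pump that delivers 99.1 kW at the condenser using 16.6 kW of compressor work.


COP_hp = Q_cond / W
COP_hp = 99.1 / 16.6
COP_hp = 5.97

5.97


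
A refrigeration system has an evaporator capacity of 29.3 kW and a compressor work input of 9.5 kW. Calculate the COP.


COP = Q_evap / W
COP = 29.3 / 9.5
COP = 3.084

3.084


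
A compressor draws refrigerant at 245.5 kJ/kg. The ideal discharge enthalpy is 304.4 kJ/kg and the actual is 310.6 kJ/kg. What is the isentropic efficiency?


dh_ideal = 304.4 - 245.5 = 58.9 kJ/kg
dh_actual = 310.6 - 245.5 = 65.1 kJ/kg
eta_s = dh_ideal / dh_actual = 58.9 / 65.1
eta_s = 0.9048

0.9048


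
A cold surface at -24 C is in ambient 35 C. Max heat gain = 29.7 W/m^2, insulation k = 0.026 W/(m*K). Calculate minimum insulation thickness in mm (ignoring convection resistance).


dT = 35 - (-24) = 59 K
thickness = k * dT / q_max * 1000
thickness = 0.026 * 59 / 29.7 * 1000
thickness = 51.6 mm

51.6


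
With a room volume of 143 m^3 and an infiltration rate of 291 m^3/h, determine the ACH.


ACH = flow / volume
ACH = 291 / 143
ACH = 2.035

2.035


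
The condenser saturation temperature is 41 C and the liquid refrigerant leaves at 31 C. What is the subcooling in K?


Subcooling = T_cond - T_liquid
Subcooling = 41 - 31
Subcooling = 10 K

10


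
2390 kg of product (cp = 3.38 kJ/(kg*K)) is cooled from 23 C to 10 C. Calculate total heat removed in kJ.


dT = 23 - (10) = 13 K
Q = m * cp * dT = 2390 * 3.38 * 13
Q = 105017 kJ

105017


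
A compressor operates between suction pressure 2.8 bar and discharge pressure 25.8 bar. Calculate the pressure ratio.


PR = P_high / P_low
PR = 25.8 / 2.8
PR = 9.214

9.214


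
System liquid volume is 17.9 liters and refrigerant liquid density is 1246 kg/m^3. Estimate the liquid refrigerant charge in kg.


Charge = V * rho / 1000
Charge = 17.9 * 1246 / 1000
Charge = 22.3 kg

22.3


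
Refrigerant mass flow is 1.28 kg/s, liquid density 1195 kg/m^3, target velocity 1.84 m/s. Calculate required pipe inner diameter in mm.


A = m_dot / (rho * v) = 1.28 / (1195 * 1.84) = 0.0005821357104 m^2
d = sqrt(4*A/pi) * 1000
d = 27.2 mm

27.2


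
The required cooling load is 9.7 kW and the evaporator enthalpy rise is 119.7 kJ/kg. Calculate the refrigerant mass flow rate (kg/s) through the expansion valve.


m_dot = Q / dh
m_dot = 9.7 / 119.7
m_dot = 0.081 kg/s

0.081


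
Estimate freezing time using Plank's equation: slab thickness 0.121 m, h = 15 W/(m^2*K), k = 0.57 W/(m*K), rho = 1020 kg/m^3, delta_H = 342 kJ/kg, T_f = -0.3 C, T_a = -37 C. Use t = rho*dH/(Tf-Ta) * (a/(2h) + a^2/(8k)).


dT = -0.3 - (-37) = 36.7 K
term1 = a/(2h) = 0.121/(2*15) = 0.004033333333
term2 = a^2/(8k) = 0.121^2/(8*0.57) = 0.003210745614
t = rho*dH*1000/dT * (term1 + term2)
t = 1020*342*1000/36.7 * (0.004033333333 + 0.003210745614)
t = 68856 s

68856


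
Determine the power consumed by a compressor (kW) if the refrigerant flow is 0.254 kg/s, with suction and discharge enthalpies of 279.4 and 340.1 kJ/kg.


dh = 340.1 - 279.4 = 60.7 kJ/kg
W = m_dot * dh = 0.254 * 60.7 = 15.42 kW

15.42


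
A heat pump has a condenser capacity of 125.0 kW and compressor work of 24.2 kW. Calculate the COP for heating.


COP_hp = Q_cond / W
COP_hp = 125.0 / 24.2
COP_hp = 5.165

5.165


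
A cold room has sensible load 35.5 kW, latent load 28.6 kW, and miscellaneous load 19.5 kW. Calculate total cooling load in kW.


Q_total = Q_s + Q_l + Q_misc
Q_total = 35.5 + 28.6 + 19.5
Q_total = 83.6 kW

83.6


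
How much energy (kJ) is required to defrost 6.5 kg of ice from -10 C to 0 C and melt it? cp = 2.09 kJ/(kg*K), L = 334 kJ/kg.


Sensible heat = cp * dT = 2.09 * 10 = 20.9 kJ/kg
Total per kg = 20.9 + 334 = 354.9 kJ/kg
Q = m * total = 6.5 * 354.9
Q = 2306.9 kJ

2306.9


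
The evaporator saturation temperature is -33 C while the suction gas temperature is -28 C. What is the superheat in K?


Superheat = T_suction - T_evap
Superheat = -28 - (-33)
Superheat = 5 K

5


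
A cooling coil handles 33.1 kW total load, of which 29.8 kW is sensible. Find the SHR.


SHR = Q_sensible / Q_total
SHR = 29.8 / 33.1
SHR = 0.9

0.9


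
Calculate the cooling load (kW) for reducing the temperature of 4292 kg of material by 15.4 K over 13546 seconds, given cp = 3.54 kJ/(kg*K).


Q = m * cp * dT / t
Q = 4292 * 3.54 * 15.4 / 13546
Q = 17.273 kW

17.273


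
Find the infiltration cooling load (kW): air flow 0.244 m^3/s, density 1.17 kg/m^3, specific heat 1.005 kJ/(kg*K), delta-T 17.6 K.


Q = V_dot * rho * cp * dT
Q = 0.244 * 1.17 * 1.005 * 17.6
Q = 5.05 kW

5.05


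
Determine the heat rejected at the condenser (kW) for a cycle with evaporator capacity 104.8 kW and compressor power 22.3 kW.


Q_cond = Q_evap + W
Q_cond = 104.8 + 22.3
Q_cond = 127.1 kW

127.1


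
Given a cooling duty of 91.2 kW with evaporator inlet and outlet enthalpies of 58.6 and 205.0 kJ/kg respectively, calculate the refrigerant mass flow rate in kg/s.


dh = 205.0 - 58.6 = 146.4 kJ/kg
m_dot = Q / dh = 91.2 / 146.4 = 0.623 kg/s

0.623


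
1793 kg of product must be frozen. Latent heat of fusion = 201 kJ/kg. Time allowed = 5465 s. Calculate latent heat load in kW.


Q_lat = m * h_fg / t
Q_lat = 1793 * 201 / 5465
Q_lat = 65.95 kW

65.95


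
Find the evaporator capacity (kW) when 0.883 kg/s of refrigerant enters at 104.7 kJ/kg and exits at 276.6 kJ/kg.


dh = 276.6 - 104.7 = 171.9 kJ/kg
Q_evap = m_dot * dh = 0.883 * 171.9
Q_evap = 151.79 kW

151.79


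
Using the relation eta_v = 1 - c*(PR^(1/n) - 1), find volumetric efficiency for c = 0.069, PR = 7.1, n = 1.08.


PR^(1/n) = 7.1^(1/1.08) = 6.14047793
eta_v = 1 - 0.069 * (6.14047793 - 1)
eta_v = 0.6453

0.6453


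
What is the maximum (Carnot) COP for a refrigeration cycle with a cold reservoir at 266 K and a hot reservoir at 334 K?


dT = 334 - 266 = 68 K
COP_carnot = T_cold / dT = 266 / 68
COP_carnot = 3.912

3.912


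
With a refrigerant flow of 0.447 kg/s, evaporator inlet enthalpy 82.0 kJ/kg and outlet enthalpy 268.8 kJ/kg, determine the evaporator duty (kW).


dh = 268.8 - 82.0 = 186.8 kJ/kg
Q_evap = m_dot * dh = 0.447 * 186.8
Q_evap = 83.5 kW

83.5


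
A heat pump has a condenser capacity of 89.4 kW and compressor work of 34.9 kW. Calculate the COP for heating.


COP_hp = Q_cond / W
COP_hp = 89.4 / 34.9
COP_hp = 2.562

2.562


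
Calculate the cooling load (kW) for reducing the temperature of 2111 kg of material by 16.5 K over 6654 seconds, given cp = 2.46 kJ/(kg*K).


Q = m * cp * dT / t
Q = 2111 * 2.46 * 16.5 / 6654
Q = 12.877 kW

12.877


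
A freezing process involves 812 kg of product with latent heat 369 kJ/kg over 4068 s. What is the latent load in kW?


Q_lat = m * h_fg / t
Q_lat = 812 * 369 / 4068
Q_lat = 73.65 kW

73.65


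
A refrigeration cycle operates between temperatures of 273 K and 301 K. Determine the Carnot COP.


dT = 301 - 273 = 28 K
COP_carnot = T_cold / dT = 273 / 28
COP_carnot = 9.75

9.75


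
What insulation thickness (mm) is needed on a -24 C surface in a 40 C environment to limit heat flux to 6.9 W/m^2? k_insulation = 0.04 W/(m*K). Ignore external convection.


dT = 40 - (-24) = 64 K
thickness = k * dT / q_max * 1000
thickness = 0.04 * 64 / 6.9 * 1000
thickness = 371.0 mm

371.0


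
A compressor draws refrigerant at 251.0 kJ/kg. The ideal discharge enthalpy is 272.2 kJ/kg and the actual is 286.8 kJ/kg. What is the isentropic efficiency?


dh_ideal = 272.2 - 251.0 = 21.2 kJ/kg
dh_actual = 286.8 - 251.0 = 35.8 kJ/kg
eta_s = dh_ideal / dh_actual = 21.2 / 35.8
eta_s = 0.5922

0.5922


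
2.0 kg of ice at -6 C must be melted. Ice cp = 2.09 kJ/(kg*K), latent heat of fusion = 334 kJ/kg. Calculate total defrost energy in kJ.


Sensible heat = cp * dT = 2.09 * 6 = 12.54 kJ/kg
Total per kg = 12.54 + 334 = 346.54 kJ/kg
Q = m * total = 2.0 * 346.54
Q = 693.1 kJ

693.1


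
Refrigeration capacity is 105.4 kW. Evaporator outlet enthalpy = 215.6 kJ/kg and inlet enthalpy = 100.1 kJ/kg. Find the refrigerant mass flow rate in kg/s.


dh = 215.6 - 100.1 = 115.5 kJ/kg
m_dot = Q / dh = 105.4 / 115.5 = 0.9126 kg/s

0.9126


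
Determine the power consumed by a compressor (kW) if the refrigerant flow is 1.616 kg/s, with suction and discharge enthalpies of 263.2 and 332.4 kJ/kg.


dh = 332.4 - 263.2 = 69.2 kJ/kg
W = m_dot * dh = 1.616 * 69.2 = 111.83 kW

111.83


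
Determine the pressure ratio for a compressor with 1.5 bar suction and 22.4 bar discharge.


PR = P_high / P_low
PR = 22.4 / 1.5
PR = 14.933

14.933


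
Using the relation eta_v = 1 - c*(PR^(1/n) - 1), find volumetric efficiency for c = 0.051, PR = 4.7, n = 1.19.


PR^(1/n) = 4.7^(1/1.19) = 3.67103154
eta_v = 1 - 0.051 * (3.67103154 - 1)
eta_v = 0.8638

0.8638


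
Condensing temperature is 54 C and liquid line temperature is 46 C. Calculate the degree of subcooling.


Subcooling = T_cond - T_liquid
Subcooling = 54 - 46
Subcooling = 8 K

8


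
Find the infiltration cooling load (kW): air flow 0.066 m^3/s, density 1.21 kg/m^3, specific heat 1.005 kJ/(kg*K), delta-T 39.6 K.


Q = V_dot * rho * cp * dT
Q = 0.066 * 1.21 * 1.005 * 39.6
Q = 3.178 kW

3.178


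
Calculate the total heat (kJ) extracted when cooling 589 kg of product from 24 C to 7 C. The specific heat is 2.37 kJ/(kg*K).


dT = 24 - (7) = 17 K
Q = m * cp * dT = 589 * 2.37 * 17
Q = 23731 kJ

23731


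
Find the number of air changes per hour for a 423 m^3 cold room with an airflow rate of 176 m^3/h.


ACH = flow / volume
ACH = 176 / 423
ACH = 0.416

0.416


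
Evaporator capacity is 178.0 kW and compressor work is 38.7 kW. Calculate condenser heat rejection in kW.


Q_cond = Q_evap + W
Q_cond = 178.0 + 38.7
Q_cond = 216.7 kW

216.7


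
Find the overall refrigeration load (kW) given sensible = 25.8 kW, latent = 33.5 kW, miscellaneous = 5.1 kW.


Q_total = Q_s + Q_l + Q_misc
Q_total = 25.8 + 33.5 + 5.1
Q_total = 64.4 kW

64.4


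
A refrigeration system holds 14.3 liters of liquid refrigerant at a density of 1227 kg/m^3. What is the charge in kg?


Charge = V * rho / 1000
Charge = 14.3 * 1227 / 1000
Charge = 17.55 kg

17.55


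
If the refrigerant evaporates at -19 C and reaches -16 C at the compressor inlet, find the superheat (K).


Superheat = T_suction - T_evap
Superheat = -16 - (-19)
Superheat = 3 K

3


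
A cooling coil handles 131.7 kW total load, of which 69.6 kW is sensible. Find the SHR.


SHR = Q_sensible / Q_total
SHR = 69.6 / 131.7
SHR = 0.528

0.528


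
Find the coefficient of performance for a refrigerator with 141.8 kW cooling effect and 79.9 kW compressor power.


COP = Q_evap / W
COP = 141.8 / 79.9
COP = 1.775

1.775


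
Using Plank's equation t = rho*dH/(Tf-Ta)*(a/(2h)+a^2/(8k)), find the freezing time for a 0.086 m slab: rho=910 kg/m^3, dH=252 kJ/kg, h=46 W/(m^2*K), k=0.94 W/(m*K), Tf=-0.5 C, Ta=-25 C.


dT = -0.5 - (-25) = 24.5 K
term1 = a/(2h) = 0.086/(2*46) = 0.0009347826087
term2 = a^2/(8k) = 0.086^2/(8*0.94) = 0.0009835106383
t = rho*dH*1000/dT * (term1 + term2)
t = 910*252*1000/24.5 * (0.0009347826087 + 0.0009835106383)
t = 17955 s

17955


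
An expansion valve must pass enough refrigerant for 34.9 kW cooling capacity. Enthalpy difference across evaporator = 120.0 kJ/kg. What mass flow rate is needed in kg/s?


m_dot = Q / dh
m_dot = 34.9 / 120.0
m_dot = 0.2908 kg/s

0.2908


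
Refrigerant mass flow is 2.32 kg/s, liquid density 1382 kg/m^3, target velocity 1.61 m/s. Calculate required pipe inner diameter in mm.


A = m_dot / (rho * v) = 2.32 / (1382 * 1.61) = 0.001042687257 m^2
d = sqrt(4*A/pi) * 1000
d = 36.4 mm

36.4


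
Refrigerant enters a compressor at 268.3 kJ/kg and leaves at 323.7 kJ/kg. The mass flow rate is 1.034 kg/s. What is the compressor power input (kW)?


dh = 323.7 - 268.3 = 55.4 kJ/kg
W = m_dot * dh = 1.034 * 55.4 = 57.28 kW

57.28


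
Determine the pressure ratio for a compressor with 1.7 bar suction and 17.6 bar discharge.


PR = P_high / P_low
PR = 17.6 / 1.7
PR = 10.353

10.353


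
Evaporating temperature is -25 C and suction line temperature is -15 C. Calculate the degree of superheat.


Superheat = T_suction - T_evap
Superheat = -15 - (-25)
Superheat = 10 K

10


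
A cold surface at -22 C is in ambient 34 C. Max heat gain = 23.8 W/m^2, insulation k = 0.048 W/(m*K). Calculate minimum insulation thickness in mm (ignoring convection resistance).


dT = 34 - (-22) = 56 K
thickness = k * dT / q_max * 1000
thickness = 0.048 * 56 / 23.8 * 1000
thickness = 112.9 mm

112.9


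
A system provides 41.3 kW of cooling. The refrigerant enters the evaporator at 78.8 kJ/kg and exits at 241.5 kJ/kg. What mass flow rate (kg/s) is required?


dh = 241.5 - 78.8 = 162.7 kJ/kg
m_dot = Q / dh = 41.3 / 162.7 = 0.2538 kg/s

0.2538


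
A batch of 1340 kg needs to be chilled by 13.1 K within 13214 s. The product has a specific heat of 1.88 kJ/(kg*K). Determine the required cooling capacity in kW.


Q = m * cp * dT / t
Q = 1340 * 1.88 * 13.1 / 13214
Q = 2.497 kW

2.497


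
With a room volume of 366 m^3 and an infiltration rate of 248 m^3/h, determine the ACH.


ACH = flow / volume
ACH = 248 / 366
ACH = 0.678

0.678


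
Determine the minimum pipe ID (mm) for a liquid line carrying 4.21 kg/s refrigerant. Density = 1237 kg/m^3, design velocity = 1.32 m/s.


A = m_dot / (rho * v) = 4.21 / (1237 * 1.32) = 0.002578329781 m^2
d = sqrt(4*A/pi) * 1000
d = 57.3 mm

57.3


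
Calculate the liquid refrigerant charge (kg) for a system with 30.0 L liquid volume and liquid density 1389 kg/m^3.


Charge = V * rho / 1000
Charge = 30.0 * 1389 / 1000
Charge = 41.67 kg

41.67


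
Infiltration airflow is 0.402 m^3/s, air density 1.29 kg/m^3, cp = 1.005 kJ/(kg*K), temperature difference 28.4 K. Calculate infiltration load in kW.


Q = V_dot * rho * cp * dT
Q = 0.402 * 1.29 * 1.005 * 28.4
Q = 14.801 kW

14.801


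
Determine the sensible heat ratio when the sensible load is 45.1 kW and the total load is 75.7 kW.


SHR = Q_sensible / Q_total
SHR = 45.1 / 75.7
SHR = 0.596

0.596


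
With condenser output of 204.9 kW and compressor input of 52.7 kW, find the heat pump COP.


COP_hp = Q_cond / W
COP_hp = 204.9 / 52.7
COP_hp = 3.888

3.888


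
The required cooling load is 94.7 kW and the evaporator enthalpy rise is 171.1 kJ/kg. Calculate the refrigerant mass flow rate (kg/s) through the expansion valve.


m_dot = Q / dh
m_dot = 94.7 / 171.1
m_dot = 0.5535 kg/s

0.5535


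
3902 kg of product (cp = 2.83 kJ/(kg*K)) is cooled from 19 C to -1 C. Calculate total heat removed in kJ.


dT = 19 - (-1) = 20 K
Q = m * cp * dT = 3902 * 2.83 * 20
Q = 220853 kJ

220853


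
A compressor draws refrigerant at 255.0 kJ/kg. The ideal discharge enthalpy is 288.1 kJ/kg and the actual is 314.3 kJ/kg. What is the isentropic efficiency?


dh_ideal = 288.1 - 255.0 = 33.1 kJ/kg
dh_actual = 314.3 - 255.0 = 59.3 kJ/kg
eta_s = dh_ideal / dh_actual = 33.1 / 59.3
eta_s = 0.5582

0.5582


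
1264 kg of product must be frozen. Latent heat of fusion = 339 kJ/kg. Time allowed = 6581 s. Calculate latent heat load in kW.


Q_lat = m * h_fg / t
Q_lat = 1264 * 339 / 6581
Q_lat = 65.11 kW

65.11
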